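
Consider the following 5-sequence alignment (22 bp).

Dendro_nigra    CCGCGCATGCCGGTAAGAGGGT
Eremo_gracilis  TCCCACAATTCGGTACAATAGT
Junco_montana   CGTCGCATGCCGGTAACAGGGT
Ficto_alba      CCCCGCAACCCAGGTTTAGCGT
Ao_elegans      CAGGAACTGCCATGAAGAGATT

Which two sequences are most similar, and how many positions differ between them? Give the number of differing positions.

Pairwise Hamming distances:
  Dendro_nigra vs Eremo_gracilis: 10
  Dendro_nigra vs Junco_montana: 3
  Dendro_nigra vs Ficto_alba: 9
  Dendro_nigra vs Ao_elegans: 10
  Eremo_gracilis vs Junco_montana: 11
  Eremo_gracilis vs Ficto_alba: 11
  Eremo_gracilis vs Ao_elegans: 16
  Junco_montana vs Ficto_alba: 10
  Junco_montana vs Ao_elegans: 12
  Ficto_alba vs Ao_elegans: 14
The smallest is 3, between Dendro_nigra and Junco_montana.

3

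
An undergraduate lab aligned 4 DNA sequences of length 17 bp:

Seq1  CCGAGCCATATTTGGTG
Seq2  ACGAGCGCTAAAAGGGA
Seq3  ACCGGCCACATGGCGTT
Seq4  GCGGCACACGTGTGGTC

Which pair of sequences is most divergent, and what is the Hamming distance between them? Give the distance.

Pairwise Hamming distances:
  Seq1 vs Seq2: 8
  Seq1 vs Seq3: 8
  Seq1 vs Seq4: 8
  Seq2 vs Seq3: 11
  Seq2 vs Seq4: 13
  Seq3 vs Seq4: 8
The largest is 13, between Seq2 and Seq4.

13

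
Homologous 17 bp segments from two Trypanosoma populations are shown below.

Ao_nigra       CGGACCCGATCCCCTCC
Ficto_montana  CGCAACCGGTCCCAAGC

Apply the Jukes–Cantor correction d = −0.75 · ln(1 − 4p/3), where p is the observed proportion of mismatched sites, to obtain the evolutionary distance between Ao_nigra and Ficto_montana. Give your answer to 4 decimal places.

The sequences differ at positions 3 (G/C), 5 (C/A), 9 (A/G), 14 (C/A), 15 (T/A), 16 (C/G).
p = 6/17 = 0.352941.
d = −0.75 · ln(1 − (4/3)·0.352941) = −0.75 · ln(0.529412) = −0.75 · (-0.635988) = 0.4770.

0.4770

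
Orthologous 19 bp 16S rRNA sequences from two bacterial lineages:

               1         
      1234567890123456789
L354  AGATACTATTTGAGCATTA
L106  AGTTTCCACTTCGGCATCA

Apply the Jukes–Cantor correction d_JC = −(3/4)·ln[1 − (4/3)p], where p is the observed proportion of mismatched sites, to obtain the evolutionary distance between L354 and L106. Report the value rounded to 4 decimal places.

0.5068

Mismatches occur at site 3 (A/T), site 5 (A/T), site 7 (T/C), site 9 (T/C), site 12 (G/C), site 13 (A/G), site 18 (T/C).
p = 7/19 = 0.368421.
d = −0.75 · ln(1 − (4/3)·0.368421) = −0.75 · ln(0.508772) = −0.75 · (-0.675755) = 0.5068.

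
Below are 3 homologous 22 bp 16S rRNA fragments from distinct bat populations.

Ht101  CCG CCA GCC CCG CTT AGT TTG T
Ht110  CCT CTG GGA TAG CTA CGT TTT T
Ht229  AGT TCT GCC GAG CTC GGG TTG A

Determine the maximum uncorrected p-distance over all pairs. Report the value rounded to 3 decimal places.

0.591

Pairwise Hamming distances:
  Ht101 vs Ht110: 10
  Ht101 vs Ht229: 11
  Ht110 vs Ht229: 13
The largest is 13 mismatches, between Ht110 and Ht229; p = 13/22 = 0.591.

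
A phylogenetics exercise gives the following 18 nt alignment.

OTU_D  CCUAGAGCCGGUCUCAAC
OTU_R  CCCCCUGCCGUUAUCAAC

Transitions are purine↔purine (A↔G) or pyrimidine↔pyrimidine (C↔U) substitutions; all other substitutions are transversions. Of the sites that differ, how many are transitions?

Differing sites — 3:U/C (Ti); 4:A/C (Tv); 5:G/C (Tv); 6:A/U (Tv); 11:G/U (Tv); 13:C/A (Tv).
Of the 6 differences, 1 transition and 5 transversions, so the answer is 1.

1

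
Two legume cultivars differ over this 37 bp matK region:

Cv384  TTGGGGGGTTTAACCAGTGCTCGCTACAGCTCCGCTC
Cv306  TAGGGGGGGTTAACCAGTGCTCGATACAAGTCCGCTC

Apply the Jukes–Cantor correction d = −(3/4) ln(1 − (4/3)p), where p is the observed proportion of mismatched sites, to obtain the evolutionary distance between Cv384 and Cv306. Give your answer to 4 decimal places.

The sequences differ at positions 2 (T/A), 9 (T/G), 24 (C/A), 29 (G/A), 30 (C/G).
p = 5/37 = 0.135135.
d = −0.75 · ln(1 − (4/3)·0.135135) = −0.75 · ln(0.819820) = −0.75 · (-0.198670) = 0.1490.

0.1490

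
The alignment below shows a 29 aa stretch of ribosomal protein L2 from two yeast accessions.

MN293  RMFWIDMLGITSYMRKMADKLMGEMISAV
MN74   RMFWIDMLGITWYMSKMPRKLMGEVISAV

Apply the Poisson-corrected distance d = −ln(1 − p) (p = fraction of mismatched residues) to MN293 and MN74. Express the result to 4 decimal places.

0.1892

Mismatches occur at site 12 (S/W), site 15 (R/S), site 18 (A/P), site 19 (D/R), site 25 (M/V).
p = 5/29 = 0.172414.
d = −ln(1 − 0.172414) = −ln(0.827586) = 0.1892.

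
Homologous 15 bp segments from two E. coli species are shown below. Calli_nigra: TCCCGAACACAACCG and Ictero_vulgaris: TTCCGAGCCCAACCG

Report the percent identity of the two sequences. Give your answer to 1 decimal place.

Differing sites — 2:C/T; 7:A/G; 9:A/C.
12 of the 15 sites match, so the percent identity is 12/15 × 100 = 80.0%.

80.0%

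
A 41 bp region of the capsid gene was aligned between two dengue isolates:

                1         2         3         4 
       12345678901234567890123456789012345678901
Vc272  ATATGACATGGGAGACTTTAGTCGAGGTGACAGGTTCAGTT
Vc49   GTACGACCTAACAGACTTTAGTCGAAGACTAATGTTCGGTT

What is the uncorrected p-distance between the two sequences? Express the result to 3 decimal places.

0.317

Mismatches occur at site 1 (A→G), site 4 (T→C), site 8 (A→C), site 10 (G→A), site 11 (G→A), site 12 (G→C), site 26 (G→A), site 28 (T→A), site 29 (G→C), site 30 (A→T), site 31 (C→A), site 33 (G→T), site 38 (A→G).
There are 13 differences over 41 sites, so p = 13/41 = 0.317.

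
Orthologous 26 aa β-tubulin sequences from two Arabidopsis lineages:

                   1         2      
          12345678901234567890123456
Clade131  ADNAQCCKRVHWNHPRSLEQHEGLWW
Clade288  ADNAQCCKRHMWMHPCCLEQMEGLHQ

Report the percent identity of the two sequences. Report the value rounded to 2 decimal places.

The sequences differ at positions 10 (V/H), 11 (H/M), 13 (N/M), 16 (R/C), 17 (S/C), 21 (H/M), 25 (W/H), 26 (W/Q).
18 of the 26 sites match, so the percent identity is 18/26 × 100 = 69.23%.

69.23%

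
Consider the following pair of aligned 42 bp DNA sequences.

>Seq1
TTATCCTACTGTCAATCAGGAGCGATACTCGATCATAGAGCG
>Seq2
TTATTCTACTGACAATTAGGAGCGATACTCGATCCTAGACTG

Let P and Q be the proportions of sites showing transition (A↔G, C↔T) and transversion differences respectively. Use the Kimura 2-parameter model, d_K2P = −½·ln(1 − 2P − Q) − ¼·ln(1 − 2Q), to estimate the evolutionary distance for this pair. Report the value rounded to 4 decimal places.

Mismatches occur at site 5 (C→T, transition), site 12 (T→A, transversion), site 17 (C→T, transition), site 35 (A→C, transversion), site 40 (G→C, transversion), site 41 (C→T, transition).
Of the 6 differences, 3 transitions and 3 transversions over 42 sites: P = 3/42 = 0.071429, Q = 3/42 = 0.071429.
d = −0.5·ln(0.785713) − 0.25·ln(0.857142) = −0.5·(-0.241164) − 0.25·(-0.154152) = 0.1591.

0.1591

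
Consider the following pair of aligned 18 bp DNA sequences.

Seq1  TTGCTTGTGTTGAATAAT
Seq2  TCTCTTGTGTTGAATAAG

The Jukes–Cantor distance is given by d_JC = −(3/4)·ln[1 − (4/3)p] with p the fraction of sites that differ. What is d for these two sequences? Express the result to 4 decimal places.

0.1885

The sequences differ at positions 2 (T/C), 3 (G/T), 18 (T/G).
p = 3/18 = 0.166667.
d = −0.75 · ln(1 − (4/3)·0.166667) = −0.75 · ln(0.777777) = −0.75 · (-0.251315) = 0.1885.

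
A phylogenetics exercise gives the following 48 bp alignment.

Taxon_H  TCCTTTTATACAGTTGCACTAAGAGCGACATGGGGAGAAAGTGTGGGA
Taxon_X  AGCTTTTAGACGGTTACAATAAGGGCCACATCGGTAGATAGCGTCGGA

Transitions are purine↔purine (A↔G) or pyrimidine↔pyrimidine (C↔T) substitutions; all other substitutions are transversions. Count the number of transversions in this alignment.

The sequences differ at positions 1 (T/A, transversion), 2 (C/G, transversion), 9 (T/G, transversion), 12 (A/G, transition), 16 (G/A, transition), 19 (C/A, transversion), 24 (A/G, transition), 27 (G/C, transversion), 32 (G/C, transversion), 35 (G/T, transversion), 39 (A/T, transversion), 42 (T/C, transition), 45 (G/C, transversion).
Of the 13 differences, 4 transitions and 9 transversions, so the answer is 9.

9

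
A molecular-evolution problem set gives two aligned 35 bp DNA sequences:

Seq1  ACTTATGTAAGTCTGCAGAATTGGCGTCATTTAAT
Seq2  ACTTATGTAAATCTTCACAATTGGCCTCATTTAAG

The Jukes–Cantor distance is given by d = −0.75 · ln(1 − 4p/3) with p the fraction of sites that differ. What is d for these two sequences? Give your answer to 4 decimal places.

0.1585

Mismatches occur at site 11 (G/A), site 15 (G/T), site 18 (G/C), site 26 (G/C), site 35 (T/G).
p = 5/35 = 0.142857.
d = −0.75 · ln(1 − (4/3)·0.142857) = −0.75 · ln(0.809524) = −0.75 · (-0.211309) = 0.1585.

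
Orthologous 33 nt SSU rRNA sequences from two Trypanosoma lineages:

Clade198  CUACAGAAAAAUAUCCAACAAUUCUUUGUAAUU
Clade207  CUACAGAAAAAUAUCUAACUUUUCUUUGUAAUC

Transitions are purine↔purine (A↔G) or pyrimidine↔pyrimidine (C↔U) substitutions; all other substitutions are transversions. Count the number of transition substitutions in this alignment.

Differing sites — 16:C/U (Ti); 20:A/U (Tv); 21:A/U (Tv); 33:U/C (Ti).
Of the 4 differences, 2 transitions and 2 transversions, so the answer is 2.

2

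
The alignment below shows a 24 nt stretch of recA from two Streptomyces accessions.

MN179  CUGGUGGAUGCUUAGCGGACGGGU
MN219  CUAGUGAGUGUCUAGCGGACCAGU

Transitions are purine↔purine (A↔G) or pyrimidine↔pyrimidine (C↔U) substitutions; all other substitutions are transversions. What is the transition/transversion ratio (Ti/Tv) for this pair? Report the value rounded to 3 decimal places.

Differing sites — 3:G/A (Ti); 7:G/A (Ti); 8:A/G (Ti); 11:C/U (Ti); 12:U/C (Ti); 21:G/C (Tv); 22:G/A (Ti).
Of the 7 differences, 6 transitions and 1 transversion, so Ti/Tv = 6/1 = 6.000.

6.000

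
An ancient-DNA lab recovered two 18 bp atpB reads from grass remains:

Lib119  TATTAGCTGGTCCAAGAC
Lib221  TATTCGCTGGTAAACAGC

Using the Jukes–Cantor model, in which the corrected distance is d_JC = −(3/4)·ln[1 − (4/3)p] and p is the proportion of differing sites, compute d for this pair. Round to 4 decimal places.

0.4408

The sequences differ at positions 5 (A/C), 12 (C/A), 13 (C/A), 15 (A/C), 16 (G/A), 17 (A/G).
p = 6/18 = 0.333333.
d = −0.75 · ln(1 − (4/3)·0.333333) = −0.75 · ln(0.555556) = −0.75 · (-0.587786) = 0.4408.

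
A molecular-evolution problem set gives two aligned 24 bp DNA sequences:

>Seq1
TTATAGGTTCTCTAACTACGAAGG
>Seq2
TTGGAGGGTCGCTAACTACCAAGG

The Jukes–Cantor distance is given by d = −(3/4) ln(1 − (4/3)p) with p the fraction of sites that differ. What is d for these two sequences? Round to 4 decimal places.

0.2441

The sequences differ at positions 3 (A/G), 4 (T/G), 8 (T/G), 11 (T/G), 20 (G/C).
p = 5/24 = 0.208333.
d = −0.75 · ln(1 − (4/3)·0.208333) = −0.75 · ln(0.722223) = −0.75 · (-0.325421) = 0.2441.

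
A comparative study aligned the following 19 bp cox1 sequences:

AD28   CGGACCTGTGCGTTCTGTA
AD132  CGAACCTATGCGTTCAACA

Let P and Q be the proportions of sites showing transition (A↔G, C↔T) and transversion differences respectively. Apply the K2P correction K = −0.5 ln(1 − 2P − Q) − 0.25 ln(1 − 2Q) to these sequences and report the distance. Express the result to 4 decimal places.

0.3487

Differing sites — 3:G/A (Ti); 8:G/A (Ti); 16:T/A (Tv); 17:G/A (Ti); 18:T/C (Ti).
Of the 5 differences, 4 transitions and 1 transversion over 19 sites: P = 4/19 = 0.210526, Q = 1/19 = 0.052632.
d = −0.5·ln(0.526316) − 0.25·ln(0.894736) = −0.5·(-0.641853) − 0.25·(-0.111227) = 0.3487.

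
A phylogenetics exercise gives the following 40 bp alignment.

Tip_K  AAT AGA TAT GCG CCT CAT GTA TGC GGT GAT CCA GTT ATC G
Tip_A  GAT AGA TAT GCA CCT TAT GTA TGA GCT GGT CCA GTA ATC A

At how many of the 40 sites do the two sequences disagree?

8

The sequences differ at positions 1 (A/G), 12 (G/A), 16 (C/T), 24 (C/A), 26 (G/C), 29 (A/G), 36 (T/A), 40 (G/A).
That gives 8 mismatches out of 40 aligned sites, so the Hamming distance is 8.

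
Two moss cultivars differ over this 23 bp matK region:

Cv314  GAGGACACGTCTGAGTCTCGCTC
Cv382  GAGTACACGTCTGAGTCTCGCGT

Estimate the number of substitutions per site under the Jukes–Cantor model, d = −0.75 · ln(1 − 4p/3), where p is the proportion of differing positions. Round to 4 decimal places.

0.1433

The sequences differ at positions 4 (G/T), 22 (T/G), 23 (C/T).
p = 3/23 = 0.130435.
d = −0.75 · ln(1 − (4/3)·0.130435) = −0.75 · ln(0.826087) = −0.75 · (-0.191055) = 0.1433.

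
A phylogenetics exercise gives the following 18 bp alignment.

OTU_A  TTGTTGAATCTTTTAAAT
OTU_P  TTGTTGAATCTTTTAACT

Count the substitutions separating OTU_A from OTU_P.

Differing sites — 17:A/C.
That gives 1 mismatch out of 18 aligned sites, so the Hamming distance is 1.

1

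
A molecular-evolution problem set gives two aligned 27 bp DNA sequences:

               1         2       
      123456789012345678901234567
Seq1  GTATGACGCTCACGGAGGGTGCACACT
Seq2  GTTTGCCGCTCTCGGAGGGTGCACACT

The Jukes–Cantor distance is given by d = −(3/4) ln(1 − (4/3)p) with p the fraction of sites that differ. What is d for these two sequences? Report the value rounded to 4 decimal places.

Mismatches occur at site 3 (A↔T), site 6 (A↔C), site 12 (A↔T).
p = 3/27 = 0.111111.
d = −0.75 · ln(1 − (4/3)·0.111111) = −0.75 · ln(0.851852) = −0.75 · (-0.160342) = 0.1203.

0.1203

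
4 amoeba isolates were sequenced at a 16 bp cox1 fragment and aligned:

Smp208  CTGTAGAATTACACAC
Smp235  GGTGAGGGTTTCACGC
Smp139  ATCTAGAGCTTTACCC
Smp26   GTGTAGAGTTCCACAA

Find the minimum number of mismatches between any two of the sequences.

Pairwise Hamming distances:
  Smp208 vs Smp235: 8
  Smp208 vs Smp139: 7
  Smp208 vs Smp26: 4
  Smp235 vs Smp139: 8
  Smp235 vs Smp26: 7
  Smp139 vs Smp26: 7
The smallest is 4, between Smp208 and Smp26.

4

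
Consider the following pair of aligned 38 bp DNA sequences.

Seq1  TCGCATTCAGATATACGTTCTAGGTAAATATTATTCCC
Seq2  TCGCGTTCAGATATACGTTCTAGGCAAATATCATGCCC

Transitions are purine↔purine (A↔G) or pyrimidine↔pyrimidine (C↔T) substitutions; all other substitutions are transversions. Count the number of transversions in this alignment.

The sequences differ at positions 5 (A/G, transition), 25 (T/C, transition), 32 (T/C, transition), 35 (T/G, transversion).
Of the 4 differences, 3 transitions and 1 transversion, so the answer is 1.

1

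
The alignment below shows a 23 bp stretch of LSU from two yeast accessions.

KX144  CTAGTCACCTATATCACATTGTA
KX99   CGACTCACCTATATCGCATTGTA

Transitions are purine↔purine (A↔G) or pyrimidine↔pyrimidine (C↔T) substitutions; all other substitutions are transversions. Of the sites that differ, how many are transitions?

1

Differing sites — 2:T/G (Tv); 4:G/C (Tv); 16:A/G (Ti).
Of the 3 differences, 1 transition and 2 transversions, so the answer is 1.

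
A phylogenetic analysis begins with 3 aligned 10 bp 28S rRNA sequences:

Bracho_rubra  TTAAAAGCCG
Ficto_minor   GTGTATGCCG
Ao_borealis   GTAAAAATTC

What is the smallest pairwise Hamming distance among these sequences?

4

Pairwise Hamming distances:
  Bracho_rubra vs Ficto_minor: 4
  Bracho_rubra vs Ao_borealis: 5
  Ficto_minor vs Ao_borealis: 7
The smallest is 4, between Bracho_rubra and Ficto_minor.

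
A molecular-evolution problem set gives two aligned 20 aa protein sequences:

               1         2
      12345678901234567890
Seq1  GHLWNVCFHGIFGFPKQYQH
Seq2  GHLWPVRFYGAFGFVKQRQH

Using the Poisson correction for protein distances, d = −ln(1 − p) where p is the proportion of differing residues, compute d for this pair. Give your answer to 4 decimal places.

Differing sites — 5:N/P; 7:C/R; 9:H/Y; 11:I/A; 15:P/V; 18:Y/R.
p = 6/20 = 0.300000.
d = −ln(1 − 0.300000) = −ln(0.700000) = 0.3567.

0.3567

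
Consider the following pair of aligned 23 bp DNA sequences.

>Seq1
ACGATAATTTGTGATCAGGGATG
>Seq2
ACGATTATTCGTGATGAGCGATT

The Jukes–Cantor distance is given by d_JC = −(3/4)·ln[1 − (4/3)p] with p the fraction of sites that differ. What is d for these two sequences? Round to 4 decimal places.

0.2567

The sequences differ at positions 6 (A/T), 10 (T/C), 16 (C/G), 19 (G/C), 23 (G/T).
p = 5/23 = 0.217391.
d = −0.75 · ln(1 − (4/3)·0.217391) = −0.75 · ln(0.710145) = −0.75 · (-0.342286) = 0.2567.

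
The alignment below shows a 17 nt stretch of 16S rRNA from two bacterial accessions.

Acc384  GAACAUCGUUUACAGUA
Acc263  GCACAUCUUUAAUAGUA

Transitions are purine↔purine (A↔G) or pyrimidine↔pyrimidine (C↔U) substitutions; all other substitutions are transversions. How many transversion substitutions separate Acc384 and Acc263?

The sequences differ at positions 2 (A/C, transversion), 8 (G/U, transversion), 11 (U/A, transversion), 13 (C/U, transition).
Of the 4 differences, 1 transition and 3 transversions, so the answer is 3.

3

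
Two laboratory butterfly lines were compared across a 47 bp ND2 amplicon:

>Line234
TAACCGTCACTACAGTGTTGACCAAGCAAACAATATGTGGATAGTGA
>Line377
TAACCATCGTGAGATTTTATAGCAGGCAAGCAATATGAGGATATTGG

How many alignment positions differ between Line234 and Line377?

15

Mismatches occur at site 6 (G→A), site 9 (A→G), site 10 (C→T), site 11 (T→G), site 13 (C→G), site 15 (G→T), site 17 (G→T), site 19 (T→A), site 20 (G→T), site 22 (C→G), site 25 (A→G), site 30 (A→G), site 38 (T→A), site 44 (G→T), site 47 (A→G).
That gives 15 mismatches out of 47 aligned sites, so the Hamming distance is 15.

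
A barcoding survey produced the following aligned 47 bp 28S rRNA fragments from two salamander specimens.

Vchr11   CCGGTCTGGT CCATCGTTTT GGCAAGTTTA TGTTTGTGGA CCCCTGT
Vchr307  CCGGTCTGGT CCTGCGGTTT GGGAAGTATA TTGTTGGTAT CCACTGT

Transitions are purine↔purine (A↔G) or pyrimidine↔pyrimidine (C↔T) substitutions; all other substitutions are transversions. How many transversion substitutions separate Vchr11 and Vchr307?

11

Mismatches occur at site 13 (A→T, transversion), site 14 (T→G, transversion), site 17 (T→G, transversion), site 23 (C→G, transversion), site 28 (T→A, transversion), site 32 (G→T, transversion), site 33 (T→G, transversion), site 37 (T→G, transversion), site 38 (G→T, transversion), site 39 (G→A, transition), site 40 (A→T, transversion), site 43 (C→A, transversion).
Of the 12 differences, 1 transition and 11 transversions, so the answer is 11.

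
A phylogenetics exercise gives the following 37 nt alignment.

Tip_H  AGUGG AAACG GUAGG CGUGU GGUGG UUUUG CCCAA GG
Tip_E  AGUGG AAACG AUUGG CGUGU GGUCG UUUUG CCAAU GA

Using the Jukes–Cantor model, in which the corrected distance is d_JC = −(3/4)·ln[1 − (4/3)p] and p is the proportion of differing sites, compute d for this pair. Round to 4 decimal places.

The sequences differ at positions 11 (G/A), 13 (A/U), 24 (G/C), 33 (C/A), 35 (A/U), 37 (G/A).
p = 6/37 = 0.162162.
d = −0.75 · ln(1 − (4/3)·0.162162) = −0.75 · ln(0.783784) = −0.75 · (-0.243622) = 0.1827.

0.1827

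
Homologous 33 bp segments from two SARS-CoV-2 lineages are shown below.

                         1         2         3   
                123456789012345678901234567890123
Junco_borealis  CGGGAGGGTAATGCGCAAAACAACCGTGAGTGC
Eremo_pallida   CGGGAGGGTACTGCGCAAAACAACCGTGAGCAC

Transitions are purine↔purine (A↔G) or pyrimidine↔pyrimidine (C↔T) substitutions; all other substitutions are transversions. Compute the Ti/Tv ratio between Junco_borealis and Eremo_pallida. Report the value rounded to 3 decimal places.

2.000

The sequences differ at positions 11 (A/C, transversion), 31 (T/C, transition), 32 (G/A, transition).
Of the 3 differences, 2 transitions and 1 transversion, so Ti/Tv = 2/1 = 2.000.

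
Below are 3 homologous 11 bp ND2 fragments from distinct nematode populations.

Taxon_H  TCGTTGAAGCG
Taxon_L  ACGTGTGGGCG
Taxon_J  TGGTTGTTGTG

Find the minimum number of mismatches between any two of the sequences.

Pairwise Hamming distances:
  Taxon_H vs Taxon_L: 5
  Taxon_H vs Taxon_J: 4
  Taxon_L vs Taxon_J: 7
The smallest is 4, between Taxon_H and Taxon_J.

4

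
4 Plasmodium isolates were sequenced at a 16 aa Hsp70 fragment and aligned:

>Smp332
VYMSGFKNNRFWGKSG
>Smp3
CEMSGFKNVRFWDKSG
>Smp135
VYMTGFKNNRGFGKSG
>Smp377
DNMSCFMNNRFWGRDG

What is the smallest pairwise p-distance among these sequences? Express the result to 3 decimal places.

Pairwise Hamming distances:
  Smp332 vs Smp3: 4
  Smp332 vs Smp135: 3
  Smp332 vs Smp377: 6
  Smp3 vs Smp135: 7
  Smp3 vs Smp377: 8
  Smp135 vs Smp377: 9
The smallest is 3 mismatches, between Smp332 and Smp135; p = 3/16 = 0.188.

0.188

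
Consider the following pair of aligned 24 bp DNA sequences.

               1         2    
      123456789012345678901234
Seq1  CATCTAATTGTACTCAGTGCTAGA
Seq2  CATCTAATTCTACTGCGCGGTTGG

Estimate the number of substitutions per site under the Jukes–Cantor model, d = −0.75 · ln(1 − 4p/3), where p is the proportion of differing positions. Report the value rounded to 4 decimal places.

0.3694

The sequences differ at positions 10 (G/C), 15 (C/G), 16 (A/C), 18 (T/C), 20 (C/G), 22 (A/T), 24 (A/G).
p = 7/24 = 0.291667.
d = −0.75 · ln(1 − (4/3)·0.291667) = −0.75 · ln(0.611111) = −0.75 · (-0.492477) = 0.3694.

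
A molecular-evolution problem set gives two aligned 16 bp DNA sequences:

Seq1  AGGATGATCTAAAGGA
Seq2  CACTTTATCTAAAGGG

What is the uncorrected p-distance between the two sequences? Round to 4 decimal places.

0.3750

Mismatches occur at site 1 (A→C), site 2 (G→A), site 3 (G→C), site 4 (A→T), site 6 (G→T), site 16 (A→G).
There are 6 differences over 16 sites, so p = 6/16 = 0.3750.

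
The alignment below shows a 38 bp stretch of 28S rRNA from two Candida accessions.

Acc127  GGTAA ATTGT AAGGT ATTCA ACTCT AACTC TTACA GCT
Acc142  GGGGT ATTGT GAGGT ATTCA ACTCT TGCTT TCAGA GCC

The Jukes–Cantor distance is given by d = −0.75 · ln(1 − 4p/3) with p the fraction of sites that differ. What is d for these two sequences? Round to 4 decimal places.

Mismatches occur at site 3 (T/G), site 4 (A/G), site 5 (A/T), site 11 (A/G), site 26 (A/T), site 27 (A/G), site 30 (C/T), site 32 (T/C), site 34 (C/G), site 38 (T/C).
p = 10/38 = 0.263158.
d = −0.75 · ln(1 − (4/3)·0.263158) = −0.75 · ln(0.649123) = −0.75 · (-0.432133) = 0.3241.

0.3241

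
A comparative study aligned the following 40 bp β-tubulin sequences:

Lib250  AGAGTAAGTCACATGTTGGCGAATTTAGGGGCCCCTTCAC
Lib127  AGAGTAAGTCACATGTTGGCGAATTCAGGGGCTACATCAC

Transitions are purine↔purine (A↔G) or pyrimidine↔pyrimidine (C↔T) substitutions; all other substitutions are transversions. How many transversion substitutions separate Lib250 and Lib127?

Differing sites — 26:T/C (Ti); 33:C/T (Ti); 34:C/A (Tv); 36:T/A (Tv).
Of the 4 differences, 2 transitions and 2 transversions, so the answer is 2.

2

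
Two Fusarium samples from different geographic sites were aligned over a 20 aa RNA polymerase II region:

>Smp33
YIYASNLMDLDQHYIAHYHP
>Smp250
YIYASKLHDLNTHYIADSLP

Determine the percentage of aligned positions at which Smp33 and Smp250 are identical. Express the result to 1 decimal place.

65.0%

Differing sites — 6:N/K; 8:M/H; 11:D/N; 12:Q/T; 17:H/D; 18:Y/S; 19:H/L.
13 of the 20 sites match, so the percent identity is 13/20 × 100 = 65.0%.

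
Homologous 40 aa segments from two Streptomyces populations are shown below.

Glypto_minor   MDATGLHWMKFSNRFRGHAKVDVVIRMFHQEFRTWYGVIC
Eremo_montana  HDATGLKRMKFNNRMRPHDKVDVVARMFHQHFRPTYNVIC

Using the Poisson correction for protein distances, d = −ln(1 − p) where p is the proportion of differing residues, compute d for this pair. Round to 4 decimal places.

Mismatches occur at site 1 (M↔H), site 7 (H↔K), site 8 (W↔R), site 12 (S↔N), site 15 (F↔M), site 17 (G↔P), site 19 (A↔D), site 25 (I↔A), site 31 (E↔H), site 34 (T↔P), site 35 (W↔T), site 37 (G↔N).
p = 12/40 = 0.300000.
d = −ln(1 − 0.300000) = −ln(0.700000) = 0.3567.

0.3567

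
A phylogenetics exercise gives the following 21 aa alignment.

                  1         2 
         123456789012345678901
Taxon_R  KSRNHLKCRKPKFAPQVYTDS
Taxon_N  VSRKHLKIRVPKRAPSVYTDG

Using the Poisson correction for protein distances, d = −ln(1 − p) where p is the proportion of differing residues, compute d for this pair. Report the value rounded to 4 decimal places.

Differing sites — 1:K/V; 4:N/K; 8:C/I; 10:K/V; 13:F/R; 16:Q/S; 21:S/G.
p = 7/21 = 0.333333.
d = −ln(1 − 0.333333) = −ln(0.666667) = 0.4055.

0.4055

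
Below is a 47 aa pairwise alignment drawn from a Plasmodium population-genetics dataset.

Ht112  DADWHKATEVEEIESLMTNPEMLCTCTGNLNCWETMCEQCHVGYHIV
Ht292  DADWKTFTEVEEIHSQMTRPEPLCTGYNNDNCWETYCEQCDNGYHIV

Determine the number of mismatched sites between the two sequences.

14

Mismatches occur at site 5 (H/K), site 6 (K/T), site 7 (A/F), site 14 (E/H), site 16 (L/Q), site 19 (N/R), site 22 (M/P), site 26 (C/G), site 27 (T/Y), site 28 (G/N), site 30 (L/D), site 36 (M/Y), site 41 (H/D), site 42 (V/N).
That gives 14 mismatches out of 47 aligned sites, so the Hamming distance is 14.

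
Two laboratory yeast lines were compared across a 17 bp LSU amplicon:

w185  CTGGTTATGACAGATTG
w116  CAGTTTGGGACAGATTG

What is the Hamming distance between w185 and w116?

Mismatches occur at site 2 (T/A), site 4 (G/T), site 7 (A/G), site 8 (T/G).
That gives 4 mismatches out of 17 aligned sites, so the Hamming distance is 4.

4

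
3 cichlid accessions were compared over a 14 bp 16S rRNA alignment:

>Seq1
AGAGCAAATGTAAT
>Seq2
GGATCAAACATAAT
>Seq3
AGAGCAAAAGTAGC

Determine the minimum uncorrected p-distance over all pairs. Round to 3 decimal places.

Pairwise Hamming distances:
  Seq1 vs Seq2: 4
  Seq1 vs Seq3: 3
  Seq2 vs Seq3: 6
The smallest is 3 mismatches, between Seq1 and Seq3; p = 3/14 = 0.214.

0.214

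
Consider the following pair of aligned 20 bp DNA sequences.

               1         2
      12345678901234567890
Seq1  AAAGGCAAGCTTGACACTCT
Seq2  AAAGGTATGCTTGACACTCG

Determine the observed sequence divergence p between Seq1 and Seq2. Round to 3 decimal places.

0.150

Differing sites — 6:C/T; 8:A/T; 20:T/G.
There are 3 differences over 20 sites, so p = 3/20 = 0.150.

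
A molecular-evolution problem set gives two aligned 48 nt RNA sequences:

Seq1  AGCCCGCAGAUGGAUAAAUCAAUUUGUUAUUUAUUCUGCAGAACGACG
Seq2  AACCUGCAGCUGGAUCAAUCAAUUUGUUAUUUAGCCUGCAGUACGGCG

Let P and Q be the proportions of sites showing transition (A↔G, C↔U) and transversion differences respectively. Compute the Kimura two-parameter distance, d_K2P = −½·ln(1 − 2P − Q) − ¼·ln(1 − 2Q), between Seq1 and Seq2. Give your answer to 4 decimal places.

0.1894

Differing sites — 2:G/A (Ti); 5:C/U (Ti); 10:A/C (Tv); 16:A/C (Tv); 34:U/G (Tv); 35:U/C (Ti); 42:A/U (Tv); 46:A/G (Ti).
Of the 8 differences, 4 transitions and 4 transversions over 48 sites: P = 4/48 = 0.083333, Q = 4/48 = 0.083333.
d = −0.5·ln(0.750001) − 0.25·ln(0.833334) = −0.5·(-0.287681) − 0.25·(-0.182321) = 0.1894.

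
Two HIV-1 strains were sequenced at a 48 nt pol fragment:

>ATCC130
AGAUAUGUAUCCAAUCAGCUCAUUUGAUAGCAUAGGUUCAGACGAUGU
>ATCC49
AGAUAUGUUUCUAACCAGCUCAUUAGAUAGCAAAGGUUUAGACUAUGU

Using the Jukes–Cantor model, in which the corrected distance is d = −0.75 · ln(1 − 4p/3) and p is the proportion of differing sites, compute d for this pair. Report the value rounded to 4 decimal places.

0.1622

The sequences differ at positions 9 (A/U), 12 (C/U), 15 (U/C), 25 (U/A), 33 (U/A), 39 (C/U), 44 (G/U).
p = 7/48 = 0.145833.
d = −0.75 · ln(1 − (4/3)·0.145833) = −0.75 · ln(0.805556) = −0.75 · (-0.216223) = 0.1622.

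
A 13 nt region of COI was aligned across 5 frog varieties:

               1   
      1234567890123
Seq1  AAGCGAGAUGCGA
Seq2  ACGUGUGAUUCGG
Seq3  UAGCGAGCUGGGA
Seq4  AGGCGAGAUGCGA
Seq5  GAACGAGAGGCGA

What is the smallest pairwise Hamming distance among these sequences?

1

Pairwise Hamming distances:
  Seq1 vs Seq2: 5
  Seq1 vs Seq3: 3
  Seq1 vs Seq4: 1
  Seq1 vs Seq5: 3
  Seq2 vs Seq3: 8
  Seq2 vs Seq4: 5
  Seq2 vs Seq5: 8
  Seq3 vs Seq4: 4
  Seq3 vs Seq5: 5
  Seq4 vs Seq5: 4
The smallest is 1, between Seq1 and Seq4.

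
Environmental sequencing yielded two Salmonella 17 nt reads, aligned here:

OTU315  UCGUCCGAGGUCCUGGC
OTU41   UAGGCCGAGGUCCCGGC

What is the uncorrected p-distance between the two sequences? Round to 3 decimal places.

0.176

Mismatches occur at site 2 (C/A), site 4 (U/G), site 14 (U/C).
There are 3 differences over 17 sites, so p = 3/17 = 0.176.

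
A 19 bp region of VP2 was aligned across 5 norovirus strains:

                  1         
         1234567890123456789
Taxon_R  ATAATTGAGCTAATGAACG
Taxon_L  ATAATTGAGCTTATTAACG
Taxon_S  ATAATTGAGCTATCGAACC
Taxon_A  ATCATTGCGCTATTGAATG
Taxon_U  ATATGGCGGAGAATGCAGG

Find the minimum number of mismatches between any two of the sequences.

2

Pairwise Hamming distances:
  Taxon_R vs Taxon_L: 2
  Taxon_R vs Taxon_S: 3
  Taxon_R vs Taxon_A: 4
  Taxon_R vs Taxon_U: 9
  Taxon_L vs Taxon_S: 5
  Taxon_L vs Taxon_A: 6
  Taxon_L vs Taxon_U: 11
  Taxon_S vs Taxon_A: 5
  Taxon_S vs Taxon_U: 12
  Taxon_A vs Taxon_U: 11
The smallest is 2, between Taxon_R and Taxon_L.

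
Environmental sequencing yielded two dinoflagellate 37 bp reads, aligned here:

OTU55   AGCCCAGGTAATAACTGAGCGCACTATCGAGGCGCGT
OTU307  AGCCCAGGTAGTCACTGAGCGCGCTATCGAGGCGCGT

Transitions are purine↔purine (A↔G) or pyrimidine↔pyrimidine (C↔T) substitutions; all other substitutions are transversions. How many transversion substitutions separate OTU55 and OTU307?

1

Mismatches occur at site 11 (A↔G, transition), site 13 (A↔C, transversion), site 23 (A↔G, transition).
Of the 3 differences, 2 transitions and 1 transversion, so the answer is 1.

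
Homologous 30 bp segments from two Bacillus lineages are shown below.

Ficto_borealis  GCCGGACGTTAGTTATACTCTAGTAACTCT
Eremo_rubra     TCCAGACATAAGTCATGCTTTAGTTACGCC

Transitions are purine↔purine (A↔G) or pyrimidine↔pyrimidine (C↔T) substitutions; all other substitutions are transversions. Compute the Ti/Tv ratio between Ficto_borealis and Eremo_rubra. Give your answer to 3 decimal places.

Mismatches occur at site 1 (G↔T, transversion), site 4 (G↔A, transition), site 8 (G↔A, transition), site 10 (T↔A, transversion), site 14 (T↔C, transition), site 17 (A↔G, transition), site 20 (C↔T, transition), site 25 (A↔T, transversion), site 28 (T↔G, transversion), site 30 (T↔C, transition).
Of the 10 differences, 6 transitions and 4 transversions, so Ti/Tv = 6/4 = 1.500.

1.500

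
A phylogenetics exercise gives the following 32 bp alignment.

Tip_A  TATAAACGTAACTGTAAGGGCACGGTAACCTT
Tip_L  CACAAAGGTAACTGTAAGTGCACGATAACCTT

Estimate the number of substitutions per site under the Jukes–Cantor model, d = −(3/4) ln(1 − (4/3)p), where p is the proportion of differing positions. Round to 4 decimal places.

0.1752

Mismatches occur at site 1 (T/C), site 3 (T/C), site 7 (C/G), site 19 (G/T), site 25 (G/A).
p = 5/32 = 0.156250.
d = −0.75 · ln(1 − (4/3)·0.156250) = −0.75 · ln(0.791667) = −0.75 · (-0.233614) = 0.1752.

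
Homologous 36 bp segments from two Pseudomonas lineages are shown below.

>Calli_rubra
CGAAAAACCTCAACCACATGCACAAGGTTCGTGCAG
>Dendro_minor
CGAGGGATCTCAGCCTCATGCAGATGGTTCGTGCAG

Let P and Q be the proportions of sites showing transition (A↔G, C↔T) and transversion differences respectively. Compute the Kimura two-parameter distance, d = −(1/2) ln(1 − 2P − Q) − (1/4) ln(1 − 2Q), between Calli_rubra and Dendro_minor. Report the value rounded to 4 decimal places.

0.2696

Mismatches occur at site 4 (A→G, transition), site 5 (A→G, transition), site 6 (A→G, transition), site 8 (C→T, transition), site 13 (A→G, transition), site 16 (A→T, transversion), site 23 (C→G, transversion), site 25 (A→T, transversion).
Of the 8 differences, 5 transitions and 3 transversions over 36 sites: P = 5/36 = 0.138889, Q = 3/36 = 0.083333.
d = −0.5·ln(0.638889) − 0.25·ln(0.833334) = −0.5·(-0.448025) − 0.25·(-0.182321) = 0.2696.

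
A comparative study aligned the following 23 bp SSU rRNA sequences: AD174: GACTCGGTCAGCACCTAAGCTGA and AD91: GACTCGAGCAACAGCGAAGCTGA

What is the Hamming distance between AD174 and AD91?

Mismatches occur at site 7 (G↔A), site 8 (T↔G), site 11 (G↔A), site 14 (C↔G), site 16 (T↔G).
That gives 5 mismatches out of 23 aligned sites, so the Hamming distance is 5.

5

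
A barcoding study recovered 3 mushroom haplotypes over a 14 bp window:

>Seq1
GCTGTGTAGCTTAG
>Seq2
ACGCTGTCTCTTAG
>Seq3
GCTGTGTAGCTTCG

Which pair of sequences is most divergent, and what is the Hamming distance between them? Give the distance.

Pairwise Hamming distances:
  Seq1 vs Seq2: 5
  Seq1 vs Seq3: 1
  Seq2 vs Seq3: 6
The largest is 6, between Seq2 and Seq3.

6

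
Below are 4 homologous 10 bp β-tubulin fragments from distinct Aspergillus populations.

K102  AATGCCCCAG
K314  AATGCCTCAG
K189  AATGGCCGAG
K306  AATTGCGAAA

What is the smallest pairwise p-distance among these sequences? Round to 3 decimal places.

0.100

Pairwise Hamming distances:
  K102 vs K314: 1
  K102 vs K189: 2
  K102 vs K306: 5
  K314 vs K189: 3
  K314 vs K306: 5
  K189 vs K306: 4
The smallest is 1 mismatch, between K102 and K314; p = 1/10 = 0.100.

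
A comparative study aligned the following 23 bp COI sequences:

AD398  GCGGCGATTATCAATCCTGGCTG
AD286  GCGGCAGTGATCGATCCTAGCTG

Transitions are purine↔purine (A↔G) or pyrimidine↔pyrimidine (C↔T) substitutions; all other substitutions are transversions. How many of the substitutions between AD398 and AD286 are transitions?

Mismatches occur at site 6 (G↔A, transition), site 7 (A↔G, transition), site 9 (T↔G, transversion), site 13 (A↔G, transition), site 19 (G↔A, transition).
Of the 5 differences, 4 transitions and 1 transversion, so the answer is 4.

4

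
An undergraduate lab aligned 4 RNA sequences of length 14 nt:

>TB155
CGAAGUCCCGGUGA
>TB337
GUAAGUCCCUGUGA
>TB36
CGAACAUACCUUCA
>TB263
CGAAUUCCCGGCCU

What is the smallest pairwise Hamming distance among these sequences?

3

Pairwise Hamming distances:
  TB155 vs TB337: 3
  TB155 vs TB36: 7
  TB155 vs TB263: 4
  TB337 vs TB36: 9
  TB337 vs TB263: 7
  TB36 vs TB263: 8
The smallest is 3, between TB155 and TB337.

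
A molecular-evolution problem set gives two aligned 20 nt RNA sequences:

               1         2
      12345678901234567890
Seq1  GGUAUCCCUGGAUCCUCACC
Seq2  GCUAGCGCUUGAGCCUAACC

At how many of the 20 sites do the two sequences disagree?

6

Mismatches occur at site 2 (G→C), site 5 (U→G), site 7 (C→G), site 10 (G→U), site 13 (U→G), site 17 (C→A).
That gives 6 mismatches out of 20 aligned sites, so the Hamming distance is 6.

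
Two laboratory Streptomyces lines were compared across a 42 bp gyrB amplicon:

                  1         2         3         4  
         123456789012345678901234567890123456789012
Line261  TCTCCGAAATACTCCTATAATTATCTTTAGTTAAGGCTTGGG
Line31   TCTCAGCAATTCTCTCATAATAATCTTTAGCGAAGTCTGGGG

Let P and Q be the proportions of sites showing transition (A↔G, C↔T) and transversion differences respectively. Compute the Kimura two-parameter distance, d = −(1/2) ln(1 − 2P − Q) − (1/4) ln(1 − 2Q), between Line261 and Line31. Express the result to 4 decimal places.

The sequences differ at positions 5 (C/A, transversion), 7 (A/C, transversion), 11 (A/T, transversion), 15 (C/T, transition), 16 (T/C, transition), 22 (T/A, transversion), 31 (T/C, transition), 32 (T/G, transversion), 36 (G/T, transversion), 39 (T/G, transversion).
Of the 10 differences, 3 transitions and 7 transversions over 42 sites: P = 3/42 = 0.071429, Q = 7/42 = 0.166667.
d = −0.5·ln(0.690475) − 0.25·ln(0.666666) = −0.5·(-0.370376) − 0.25·(-0.405466) = 0.2866.

0.2866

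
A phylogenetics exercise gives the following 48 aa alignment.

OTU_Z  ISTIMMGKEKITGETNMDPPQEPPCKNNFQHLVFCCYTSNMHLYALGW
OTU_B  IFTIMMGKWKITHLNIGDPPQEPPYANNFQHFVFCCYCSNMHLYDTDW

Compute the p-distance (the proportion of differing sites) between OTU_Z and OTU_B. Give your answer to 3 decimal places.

0.292

The sequences differ at positions 2 (S/F), 9 (E/W), 13 (G/H), 14 (E/L), 15 (T/N), 16 (N/I), 17 (M/G), 25 (C/Y), 26 (K/A), 32 (L/F), 38 (T/C), 45 (A/D), 46 (L/T), 47 (G/D).
There are 14 differences over 48 sites, so p = 14/48 = 0.292.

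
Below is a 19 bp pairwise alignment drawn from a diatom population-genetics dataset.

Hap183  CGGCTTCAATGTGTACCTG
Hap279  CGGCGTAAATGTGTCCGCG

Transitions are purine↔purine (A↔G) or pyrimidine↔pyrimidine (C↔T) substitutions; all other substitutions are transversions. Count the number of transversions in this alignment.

4

The sequences differ at positions 5 (T/G, transversion), 7 (C/A, transversion), 15 (A/C, transversion), 17 (C/G, transversion), 18 (T/C, transition).
Of the 5 differences, 1 transition and 4 transversions, so the answer is 4.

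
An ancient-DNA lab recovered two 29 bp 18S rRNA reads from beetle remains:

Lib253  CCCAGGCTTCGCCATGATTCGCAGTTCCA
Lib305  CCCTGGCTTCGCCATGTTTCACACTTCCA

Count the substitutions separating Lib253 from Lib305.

4

The sequences differ at positions 4 (A/T), 17 (A/T), 21 (G/A), 24 (G/C).
That gives 4 mismatches out of 29 aligned sites, so the Hamming distance is 4.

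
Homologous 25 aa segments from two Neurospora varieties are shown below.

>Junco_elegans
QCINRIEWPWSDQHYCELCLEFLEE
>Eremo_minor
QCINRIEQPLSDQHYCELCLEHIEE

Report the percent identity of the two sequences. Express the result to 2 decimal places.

84.00%

The sequences differ at positions 8 (W/Q), 10 (W/L), 22 (F/H), 23 (L/I).
21 of the 25 sites match, so the percent identity is 21/25 × 100 = 84.00%.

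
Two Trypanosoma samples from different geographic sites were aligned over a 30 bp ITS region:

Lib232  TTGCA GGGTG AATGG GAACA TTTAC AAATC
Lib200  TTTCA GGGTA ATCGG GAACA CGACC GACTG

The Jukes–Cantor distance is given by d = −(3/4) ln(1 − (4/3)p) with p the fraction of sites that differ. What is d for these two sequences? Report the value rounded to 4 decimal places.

0.5034

Differing sites — 3:G/T; 10:G/A; 12:A/T; 13:T/C; 21:T/C; 22:T/G; 23:T/A; 24:A/C; 26:A/G; 28:A/C; 30:C/G.
p = 11/30 = 0.366667.
d = −0.75 · ln(1 − (4/3)·0.366667) = −0.75 · ln(0.511111) = −0.75 · (-0.671168) = 0.5034.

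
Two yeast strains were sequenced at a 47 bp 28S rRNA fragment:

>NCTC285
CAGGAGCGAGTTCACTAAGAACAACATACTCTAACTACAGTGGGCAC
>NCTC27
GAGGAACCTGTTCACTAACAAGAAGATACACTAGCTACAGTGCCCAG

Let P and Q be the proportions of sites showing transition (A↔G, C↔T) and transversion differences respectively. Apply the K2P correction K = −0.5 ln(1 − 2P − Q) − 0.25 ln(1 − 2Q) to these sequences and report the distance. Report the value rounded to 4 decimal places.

0.3154

Mismatches occur at site 1 (C→G, transversion), site 6 (G→A, transition), site 8 (G→C, transversion), site 9 (A→T, transversion), site 19 (G→C, transversion), site 22 (C→G, transversion), site 25 (C→G, transversion), site 30 (T→A, transversion), site 34 (A→G, transition), site 43 (G→C, transversion), site 44 (G→C, transversion), site 47 (C→G, transversion).
Of the 12 differences, 2 transitions and 10 transversions over 47 sites: P = 2/47 = 0.042553, Q = 10/47 = 0.212766.
d = −0.5·ln(0.702128) − 0.25·ln(0.574468) = −0.5·(-0.353640) − 0.25·(-0.554311) = 0.3154.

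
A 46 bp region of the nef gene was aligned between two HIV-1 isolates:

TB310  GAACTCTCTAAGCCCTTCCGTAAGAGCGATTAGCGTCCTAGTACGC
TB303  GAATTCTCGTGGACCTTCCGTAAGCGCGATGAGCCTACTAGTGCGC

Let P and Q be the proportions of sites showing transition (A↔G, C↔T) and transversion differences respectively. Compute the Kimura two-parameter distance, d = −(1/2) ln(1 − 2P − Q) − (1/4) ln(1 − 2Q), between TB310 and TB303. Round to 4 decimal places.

0.2568

Differing sites — 4:C/T (Ti); 9:T/G (Tv); 10:A/T (Tv); 11:A/G (Ti); 13:C/A (Tv); 25:A/C (Tv); 31:T/G (Tv); 35:G/C (Tv); 37:C/A (Tv); 43:A/G (Ti).
Of the 10 differences, 3 transitions and 7 transversions over 46 sites: P = 3/46 = 0.065217, Q = 7/46 = 0.152174.
d = −0.5·ln(0.717392) − 0.25·ln(0.695652) = −0.5·(-0.332133) − 0.25·(-0.362906) = 0.2568.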